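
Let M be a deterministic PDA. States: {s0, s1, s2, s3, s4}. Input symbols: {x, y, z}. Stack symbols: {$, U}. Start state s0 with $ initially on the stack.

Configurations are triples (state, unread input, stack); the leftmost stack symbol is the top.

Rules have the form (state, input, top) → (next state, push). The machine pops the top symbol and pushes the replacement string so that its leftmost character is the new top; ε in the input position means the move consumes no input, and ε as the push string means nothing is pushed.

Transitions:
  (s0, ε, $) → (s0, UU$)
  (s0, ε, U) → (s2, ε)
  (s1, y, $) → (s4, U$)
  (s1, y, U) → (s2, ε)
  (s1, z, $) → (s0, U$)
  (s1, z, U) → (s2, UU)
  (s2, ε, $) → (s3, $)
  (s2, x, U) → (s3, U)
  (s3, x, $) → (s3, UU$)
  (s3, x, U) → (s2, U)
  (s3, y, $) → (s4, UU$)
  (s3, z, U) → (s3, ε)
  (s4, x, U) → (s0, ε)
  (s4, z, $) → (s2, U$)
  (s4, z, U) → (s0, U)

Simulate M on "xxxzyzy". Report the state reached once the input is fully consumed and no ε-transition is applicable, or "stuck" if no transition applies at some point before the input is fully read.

stuck

(s0, xxxzyzy, $) ⊢ (s0, xxxzyzy, UU$) ⊢ (s2, xxxzyzy, U$) ⊢ (s3, xxzyzy, U$) ⊢ (s2, xzyzy, U$) ⊢ (s3, zyzy, U$) ⊢ (s3, yzy, $) ⊢ (s4, zy, UU$) ⊢ (s0, y, UU$) ⊢ (s2, y, U$)
No transition for (s2, y, top U); M blocks with input y remaining.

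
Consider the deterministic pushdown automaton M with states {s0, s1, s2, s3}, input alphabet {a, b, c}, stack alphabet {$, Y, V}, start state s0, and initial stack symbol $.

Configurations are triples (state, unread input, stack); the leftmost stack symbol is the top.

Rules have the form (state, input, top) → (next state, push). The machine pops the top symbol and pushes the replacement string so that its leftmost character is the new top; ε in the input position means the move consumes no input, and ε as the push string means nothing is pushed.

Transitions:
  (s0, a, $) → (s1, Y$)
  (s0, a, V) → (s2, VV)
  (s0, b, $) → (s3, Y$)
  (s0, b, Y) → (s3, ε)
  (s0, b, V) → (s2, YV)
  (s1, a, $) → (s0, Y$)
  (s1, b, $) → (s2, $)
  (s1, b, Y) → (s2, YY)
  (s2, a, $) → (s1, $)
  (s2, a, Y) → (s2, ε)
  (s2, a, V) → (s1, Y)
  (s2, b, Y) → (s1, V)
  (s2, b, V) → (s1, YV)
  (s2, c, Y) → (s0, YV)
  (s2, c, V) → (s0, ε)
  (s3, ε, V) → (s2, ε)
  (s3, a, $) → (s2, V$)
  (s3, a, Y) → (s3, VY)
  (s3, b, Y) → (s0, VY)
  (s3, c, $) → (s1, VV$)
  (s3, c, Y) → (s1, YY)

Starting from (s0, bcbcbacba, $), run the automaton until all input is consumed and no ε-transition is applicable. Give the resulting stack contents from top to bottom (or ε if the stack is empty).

(s0, bcbcbacba, $) ⊢ (s3, cbcbacba, Y$) ⊢ (s1, bcbacba, YY$) ⊢ (s2, cbacba, YYY$) ⊢ (s0, bacba, YVYY$) ⊢ (s3, acba, VYY$) ⊢ (s2, acba, YY$) ⊢ (s2, cba, Y$) ⊢ (s0, ba, YV$) ⊢ (s3, a, V$) ⊢ (s2, a, $) ⊢ (s1, ε, $)
All input consumed in state s1 with stack $.

$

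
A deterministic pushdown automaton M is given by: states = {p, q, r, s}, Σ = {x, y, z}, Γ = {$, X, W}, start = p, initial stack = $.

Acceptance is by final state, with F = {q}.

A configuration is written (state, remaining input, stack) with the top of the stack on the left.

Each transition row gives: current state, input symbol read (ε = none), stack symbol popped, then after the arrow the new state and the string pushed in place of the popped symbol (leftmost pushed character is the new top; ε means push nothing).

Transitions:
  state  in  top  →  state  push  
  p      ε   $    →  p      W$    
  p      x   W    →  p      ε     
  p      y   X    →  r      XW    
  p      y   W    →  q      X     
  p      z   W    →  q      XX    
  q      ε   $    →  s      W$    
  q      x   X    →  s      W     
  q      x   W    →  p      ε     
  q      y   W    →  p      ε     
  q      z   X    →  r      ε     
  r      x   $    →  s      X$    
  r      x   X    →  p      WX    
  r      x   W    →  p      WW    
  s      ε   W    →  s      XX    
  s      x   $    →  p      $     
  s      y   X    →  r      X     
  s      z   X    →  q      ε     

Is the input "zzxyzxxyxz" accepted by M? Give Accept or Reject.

Accept

(p, zzxyzxxyxz, $)
  ε-move, top $: go to p, push W$ → (p, zzxyzxxyxz, W$)
  read z, top W: go to q, push XX → (q, zxyzxxyxz, XX$)
  read z, top X: go to r, push ε → (r, xyzxxyxz, X$)
  read x, top X: go to p, push WX → (p, yzxxyxz, WX$)
  read y, top W: go to q, push X → (q, zxxyxz, XX$)
  read z, top X: go to r, push ε → (r, xxyxz, X$)
  read x, top X: go to p, push WX → (p, xyxz, WX$)
  read x, top W: go to p, push ε → (p, yxz, X$)
  read y, top X: go to r, push XW → (r, xz, XW$)
  read x, top X: go to p, push WX → (p, z, WXW$)
  read z, top W: go to q, push XX → (q, ε, XXXW$)
All input consumed; state q ∈ F.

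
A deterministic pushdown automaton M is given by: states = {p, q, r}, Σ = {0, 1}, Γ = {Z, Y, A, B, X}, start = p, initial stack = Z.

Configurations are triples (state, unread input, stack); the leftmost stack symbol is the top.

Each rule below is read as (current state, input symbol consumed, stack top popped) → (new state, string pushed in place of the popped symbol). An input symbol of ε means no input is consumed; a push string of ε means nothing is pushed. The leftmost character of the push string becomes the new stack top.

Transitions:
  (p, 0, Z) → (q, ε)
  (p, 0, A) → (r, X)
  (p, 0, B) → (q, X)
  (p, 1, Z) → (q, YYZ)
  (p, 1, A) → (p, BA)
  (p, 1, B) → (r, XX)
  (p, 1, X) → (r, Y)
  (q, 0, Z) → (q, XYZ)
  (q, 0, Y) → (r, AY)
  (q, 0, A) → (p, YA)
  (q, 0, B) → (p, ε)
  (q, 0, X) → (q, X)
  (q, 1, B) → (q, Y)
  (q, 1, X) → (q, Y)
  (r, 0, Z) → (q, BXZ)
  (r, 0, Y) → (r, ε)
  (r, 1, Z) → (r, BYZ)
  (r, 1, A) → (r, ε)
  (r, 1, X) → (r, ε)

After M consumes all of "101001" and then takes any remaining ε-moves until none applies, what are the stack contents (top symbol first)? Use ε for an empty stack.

(p, 101001, Z) ⊢ (q, 01001, YYZ) ⊢ (r, 1001, AYYZ) ⊢ (r, 001, YYZ) ⊢ (r, 01, YZ) ⊢ (r, 1, Z) ⊢ (r, ε, BYZ)
All input consumed in state r with stack BYZ.

BYZ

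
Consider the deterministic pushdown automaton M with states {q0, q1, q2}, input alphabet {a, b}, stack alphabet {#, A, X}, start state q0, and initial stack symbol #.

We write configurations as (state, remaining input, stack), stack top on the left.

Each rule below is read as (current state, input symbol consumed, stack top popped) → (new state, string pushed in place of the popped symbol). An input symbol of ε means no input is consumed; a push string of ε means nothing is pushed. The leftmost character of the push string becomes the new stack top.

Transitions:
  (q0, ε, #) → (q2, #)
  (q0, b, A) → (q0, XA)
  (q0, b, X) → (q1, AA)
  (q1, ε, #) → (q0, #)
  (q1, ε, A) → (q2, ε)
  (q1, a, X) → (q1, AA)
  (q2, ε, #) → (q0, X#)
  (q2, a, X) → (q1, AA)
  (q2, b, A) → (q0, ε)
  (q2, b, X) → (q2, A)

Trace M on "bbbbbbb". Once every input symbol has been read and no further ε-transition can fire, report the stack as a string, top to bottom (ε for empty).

(q0, bbbbbbb, #)
  ε-move, top #: go to q2, push # → (q2, bbbbbbb, #)
  ε-move, top #: go to q0, push X# → (q0, bbbbbbb, X#)
  read b, top X: go to q1, push AA → (q1, bbbbbb, AA#)
  ε-move, top A: go to q2, push ε → (q2, bbbbbb, A#)
  read b, top A: go to q0, push ε → (q0, bbbbb, #)
  ε-move, top #: go to q2, push # → (q2, bbbbb, #)
  ε-move, top #: go to q0, push X# → (q0, bbbbb, X#)
  read b, top X: go to q1, push AA → (q1, bbbb, AA#)
  ε-move, top A: go to q2, push ε → (q2, bbbb, A#)
  read b, top A: go to q0, push ε → (q0, bbb, #)
  ε-move, top #: go to q2, push # → (q2, bbb, #)
  ε-move, top #: go to q0, push X# → (q0, bbb, X#)
  read b, top X: go to q1, push AA → (q1, bb, AA#)
  ε-move, top A: go to q2, push ε → (q2, bb, A#)
  read b, top A: go to q0, push ε → (q0, b, #)
  ε-move, top #: go to q2, push # → (q2, b, #)
  ε-move, top #: go to q0, push X# → (q0, b, X#)
  read b, top X: go to q1, push AA → (q1, ε, AA#)
  ε-move, top A: go to q2, push ε → (q2, ε, A#)
All input consumed in state q2 with stack A#.

A#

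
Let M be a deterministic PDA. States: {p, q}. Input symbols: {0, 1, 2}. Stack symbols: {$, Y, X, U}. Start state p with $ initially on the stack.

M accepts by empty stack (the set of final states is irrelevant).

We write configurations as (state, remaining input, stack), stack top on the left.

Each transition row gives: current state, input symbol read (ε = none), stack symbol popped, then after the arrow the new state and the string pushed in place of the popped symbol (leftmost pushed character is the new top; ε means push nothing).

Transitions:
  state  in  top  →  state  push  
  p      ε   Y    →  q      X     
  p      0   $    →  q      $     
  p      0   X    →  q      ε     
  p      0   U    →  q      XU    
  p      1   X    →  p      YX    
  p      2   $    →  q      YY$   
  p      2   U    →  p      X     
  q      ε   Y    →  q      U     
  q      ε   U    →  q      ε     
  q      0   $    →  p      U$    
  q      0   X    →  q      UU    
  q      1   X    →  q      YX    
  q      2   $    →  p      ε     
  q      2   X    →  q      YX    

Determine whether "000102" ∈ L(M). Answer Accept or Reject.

(p, 000102, $)
  read 0, top $: go to q, push $ → (q, 00102, $)
  read 0, top $: go to p, push U$ → (p, 0102, U$)
  read 0, top U: go to q, push XU → (q, 102, XU$)
  read 1, top X: go to q, push YX → (q, 02, YXU$)
  ε-move, top Y: go to q, push U → (q, 02, UXU$)
  ε-move, top U: go to q, push ε → (q, 02, XU$)
  read 0, top X: go to q, push UU → (q, 2, UUU$)
  ε-move, top U: go to q, push ε → (q, 2, UU$)
  ε-move, top U: go to q, push ε → (q, 2, U$)
  ε-move, top U: go to q, push ε → (q, 2, $)
  read 2, top $: go to p, push ε → (p, ε, ε)
All input consumed and the stack is empty.

Accept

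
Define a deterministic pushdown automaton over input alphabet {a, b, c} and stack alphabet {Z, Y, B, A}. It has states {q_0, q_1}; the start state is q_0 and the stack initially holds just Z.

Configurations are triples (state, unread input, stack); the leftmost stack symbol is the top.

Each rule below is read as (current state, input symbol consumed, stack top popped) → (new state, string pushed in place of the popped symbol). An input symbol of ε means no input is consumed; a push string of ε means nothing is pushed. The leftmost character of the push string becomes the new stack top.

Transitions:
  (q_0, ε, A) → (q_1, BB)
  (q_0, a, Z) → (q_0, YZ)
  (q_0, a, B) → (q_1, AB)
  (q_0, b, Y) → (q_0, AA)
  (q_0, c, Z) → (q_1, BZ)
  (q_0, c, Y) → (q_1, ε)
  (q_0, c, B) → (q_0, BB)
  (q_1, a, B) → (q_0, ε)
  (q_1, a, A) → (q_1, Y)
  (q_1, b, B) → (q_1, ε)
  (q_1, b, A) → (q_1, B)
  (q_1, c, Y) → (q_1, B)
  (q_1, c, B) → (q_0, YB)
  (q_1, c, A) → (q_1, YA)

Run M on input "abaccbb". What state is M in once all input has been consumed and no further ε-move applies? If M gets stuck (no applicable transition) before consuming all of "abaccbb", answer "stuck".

(q_0, abaccbb, Z) ⊢ (q_0, baccbb, YZ) ⊢ (q_0, accbb, AAZ) ⊢ (q_1, accbb, BBAZ) ⊢ (q_0, ccbb, BAZ) ⊢ (q_0, cbb, BBAZ) ⊢ (q_0, bb, BBBAZ)
No transition for (q_0, b, top B); M blocks with input bb remaining.

stuck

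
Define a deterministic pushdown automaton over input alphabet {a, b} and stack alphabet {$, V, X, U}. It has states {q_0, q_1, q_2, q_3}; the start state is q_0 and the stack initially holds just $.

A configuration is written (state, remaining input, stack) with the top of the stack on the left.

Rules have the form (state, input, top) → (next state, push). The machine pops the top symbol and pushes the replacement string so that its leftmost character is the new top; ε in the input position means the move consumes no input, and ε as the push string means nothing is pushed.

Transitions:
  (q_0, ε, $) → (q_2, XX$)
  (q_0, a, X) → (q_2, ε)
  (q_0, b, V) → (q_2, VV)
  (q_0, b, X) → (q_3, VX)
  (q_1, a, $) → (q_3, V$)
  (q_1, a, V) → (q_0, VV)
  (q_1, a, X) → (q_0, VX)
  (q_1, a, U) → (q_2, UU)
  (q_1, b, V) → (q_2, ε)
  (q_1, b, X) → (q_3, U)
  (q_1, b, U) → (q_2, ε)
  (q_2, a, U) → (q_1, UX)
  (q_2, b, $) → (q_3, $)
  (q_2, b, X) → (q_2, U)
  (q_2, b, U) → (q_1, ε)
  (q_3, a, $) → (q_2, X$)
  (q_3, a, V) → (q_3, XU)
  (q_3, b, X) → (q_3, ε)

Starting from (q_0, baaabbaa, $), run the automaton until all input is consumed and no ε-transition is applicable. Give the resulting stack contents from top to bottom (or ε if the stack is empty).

(q_0, baaabbaa, $) ⊢ (q_2, baaabbaa, XX$) ⊢ (q_2, aaabbaa, UX$) ⊢ (q_1, aabbaa, UXX$) ⊢ (q_2, abbaa, UUXX$) ⊢ (q_1, bbaa, UXUXX$) ⊢ (q_2, baa, XUXX$) ⊢ (q_2, aa, UUXX$) ⊢ (q_1, a, UXUXX$) ⊢ (q_2, ε, UUXUXX$)
All input consumed in state q_2 with stack UUXUXX$.

UUXUXX$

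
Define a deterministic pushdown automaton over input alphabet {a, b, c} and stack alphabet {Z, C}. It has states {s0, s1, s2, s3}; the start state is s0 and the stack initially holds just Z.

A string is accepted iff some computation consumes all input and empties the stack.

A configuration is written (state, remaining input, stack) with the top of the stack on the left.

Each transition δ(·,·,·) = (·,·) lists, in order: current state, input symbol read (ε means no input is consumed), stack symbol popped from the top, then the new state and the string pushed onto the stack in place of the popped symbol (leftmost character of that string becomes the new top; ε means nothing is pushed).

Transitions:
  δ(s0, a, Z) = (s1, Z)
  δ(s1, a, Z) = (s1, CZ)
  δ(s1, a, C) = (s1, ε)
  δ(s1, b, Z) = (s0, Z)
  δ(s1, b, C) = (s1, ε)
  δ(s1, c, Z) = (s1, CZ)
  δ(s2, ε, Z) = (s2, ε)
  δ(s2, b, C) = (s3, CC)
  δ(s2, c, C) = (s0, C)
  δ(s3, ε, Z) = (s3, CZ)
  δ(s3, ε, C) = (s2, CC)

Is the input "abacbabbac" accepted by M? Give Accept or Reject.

Reject

(s0, abacbabbac, Z)
  read a, top Z: go to s1, push Z → (s1, bacbabbac, Z)
  read b, top Z: go to s0, push Z → (s0, acbabbac, Z)
  read a, top Z: go to s1, push Z → (s1, cbabbac, Z)
  read c, top Z: go to s1, push CZ → (s1, babbac, CZ)
  read b, top C: go to s1, push ε → (s1, abbac, Z)
  read a, top Z: go to s1, push CZ → (s1, bbac, CZ)
  read b, top C: go to s1, push ε → (s1, bac, Z)
  read b, top Z: go to s0, push Z → (s0, ac, Z)
  read a, top Z: go to s1, push Z → (s1, c, Z)
  read c, top Z: go to s1, push CZ → (s1, ε, CZ)
All input consumed; stack is CZ, not empty, and no further ε-move applies.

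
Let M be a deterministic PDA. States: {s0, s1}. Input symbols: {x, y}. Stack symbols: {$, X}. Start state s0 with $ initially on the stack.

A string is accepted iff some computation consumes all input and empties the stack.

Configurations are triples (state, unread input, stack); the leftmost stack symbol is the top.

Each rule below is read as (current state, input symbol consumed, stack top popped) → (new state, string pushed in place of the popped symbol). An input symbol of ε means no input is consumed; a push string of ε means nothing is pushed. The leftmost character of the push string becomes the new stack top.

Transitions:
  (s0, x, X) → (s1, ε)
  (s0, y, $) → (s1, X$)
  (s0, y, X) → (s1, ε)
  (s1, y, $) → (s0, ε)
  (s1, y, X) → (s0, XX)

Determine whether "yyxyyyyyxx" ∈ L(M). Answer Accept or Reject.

Reject

(s0, yyxyyyyyxx, $)
  read y, top $: go to s1, push X$ → (s1, yxyyyyyxx, X$)
  read y, top X: go to s0, push XX → (s0, xyyyyyxx, XX$)
  read x, top X: go to s1, push ε → (s1, yyyyyxx, X$)
  read y, top X: go to s0, push XX → (s0, yyyyxx, XX$)
  read y, top X: go to s1, push ε → (s1, yyyxx, X$)
  read y, top X: go to s0, push XX → (s0, yyxx, XX$)
  read y, top X: go to s1, push ε → (s1, yxx, X$)
  read y, top X: go to s0, push XX → (s0, xx, XX$)
  read x, top X: go to s1, push ε → (s1, x, X$)
No transition applies at (s1, x, X$); input not fully consumed.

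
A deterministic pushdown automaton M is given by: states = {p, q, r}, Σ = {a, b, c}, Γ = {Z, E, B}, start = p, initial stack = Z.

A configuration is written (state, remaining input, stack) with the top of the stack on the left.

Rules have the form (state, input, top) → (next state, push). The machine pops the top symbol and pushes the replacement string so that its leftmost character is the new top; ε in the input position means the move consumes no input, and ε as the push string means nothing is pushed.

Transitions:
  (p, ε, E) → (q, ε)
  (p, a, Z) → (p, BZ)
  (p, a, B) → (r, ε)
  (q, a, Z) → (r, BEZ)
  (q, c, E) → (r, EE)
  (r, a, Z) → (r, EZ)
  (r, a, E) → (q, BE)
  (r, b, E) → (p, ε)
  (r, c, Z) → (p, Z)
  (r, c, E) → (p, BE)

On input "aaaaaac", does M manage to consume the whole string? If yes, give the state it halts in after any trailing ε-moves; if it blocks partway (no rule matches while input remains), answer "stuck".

stuck

(p, aaaaaac, Z)
  read a, top Z: go to p, push BZ → (p, aaaaac, BZ)
  read a, top B: go to r, push ε → (r, aaaac, Z)
  read a, top Z: go to r, push EZ → (r, aaac, EZ)
  read a, top E: go to q, push BE → (q, aac, BEZ)
No transition for (q, a, top B); M blocks with input aac remaining.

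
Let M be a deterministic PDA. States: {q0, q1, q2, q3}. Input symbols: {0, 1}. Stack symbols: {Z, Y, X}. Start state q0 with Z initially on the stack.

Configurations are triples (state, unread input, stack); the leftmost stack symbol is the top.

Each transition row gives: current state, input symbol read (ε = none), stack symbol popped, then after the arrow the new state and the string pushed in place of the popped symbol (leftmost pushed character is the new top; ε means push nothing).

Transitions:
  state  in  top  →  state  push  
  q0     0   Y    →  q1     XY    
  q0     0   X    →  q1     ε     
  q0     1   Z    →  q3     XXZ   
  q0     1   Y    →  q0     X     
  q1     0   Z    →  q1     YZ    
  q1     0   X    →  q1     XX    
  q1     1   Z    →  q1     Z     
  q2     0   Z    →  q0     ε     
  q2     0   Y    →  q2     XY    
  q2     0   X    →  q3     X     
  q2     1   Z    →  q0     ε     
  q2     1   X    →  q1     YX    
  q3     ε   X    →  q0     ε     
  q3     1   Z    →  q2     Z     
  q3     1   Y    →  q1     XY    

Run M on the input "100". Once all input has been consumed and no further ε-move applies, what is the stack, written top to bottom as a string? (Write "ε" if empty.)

(q0, 100, Z) ⊢ (q3, 00, XXZ) ⊢ (q0, 00, XZ) ⊢ (q1, 0, Z) ⊢ (q1, ε, YZ)
All input consumed in state q1 with stack YZ.

YZ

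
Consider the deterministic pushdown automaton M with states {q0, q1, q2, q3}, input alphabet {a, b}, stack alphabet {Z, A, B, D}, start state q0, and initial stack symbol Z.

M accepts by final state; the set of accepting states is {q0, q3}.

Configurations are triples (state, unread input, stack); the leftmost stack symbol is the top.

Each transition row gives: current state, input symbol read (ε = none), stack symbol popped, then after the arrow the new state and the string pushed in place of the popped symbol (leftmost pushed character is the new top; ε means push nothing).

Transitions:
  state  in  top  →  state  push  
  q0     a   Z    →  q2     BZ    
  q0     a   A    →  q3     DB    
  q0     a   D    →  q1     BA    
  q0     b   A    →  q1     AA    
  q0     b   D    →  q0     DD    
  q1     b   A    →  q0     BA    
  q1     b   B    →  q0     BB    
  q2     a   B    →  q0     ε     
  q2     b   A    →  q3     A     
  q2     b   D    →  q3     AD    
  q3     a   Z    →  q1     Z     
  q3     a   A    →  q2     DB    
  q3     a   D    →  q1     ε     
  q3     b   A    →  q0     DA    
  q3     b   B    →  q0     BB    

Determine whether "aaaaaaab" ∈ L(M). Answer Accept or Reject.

(q0, aaaaaaab, Z)
  read a, top Z: go to q2, push BZ → (q2, aaaaaab, BZ)
  read a, top B: go to q0, push ε → (q0, aaaaab, Z)
  read a, top Z: go to q2, push BZ → (q2, aaaab, BZ)
  read a, top B: go to q0, push ε → (q0, aaab, Z)
  read a, top Z: go to q2, push BZ → (q2, aab, BZ)
  read a, top B: go to q0, push ε → (q0, ab, Z)
  read a, top Z: go to q2, push BZ → (q2, b, BZ)
No transition applies at (q2, b, BZ); input not fully consumed.

Reject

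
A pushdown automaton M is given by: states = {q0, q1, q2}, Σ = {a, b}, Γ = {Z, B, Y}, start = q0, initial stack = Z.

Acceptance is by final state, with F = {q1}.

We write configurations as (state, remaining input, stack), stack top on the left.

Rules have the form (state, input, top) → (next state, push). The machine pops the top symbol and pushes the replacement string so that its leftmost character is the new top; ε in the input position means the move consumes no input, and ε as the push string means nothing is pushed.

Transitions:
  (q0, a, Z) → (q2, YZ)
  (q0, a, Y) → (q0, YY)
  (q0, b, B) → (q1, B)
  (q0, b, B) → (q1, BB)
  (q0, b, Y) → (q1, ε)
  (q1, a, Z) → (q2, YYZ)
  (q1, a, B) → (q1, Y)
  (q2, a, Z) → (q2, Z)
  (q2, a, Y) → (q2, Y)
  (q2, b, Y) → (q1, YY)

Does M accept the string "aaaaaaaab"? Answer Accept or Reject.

One accepting computation: (q0, aaaaaaaab, Z) ⊢ (q2, aaaaaaab, YZ) ⊢ (q2, aaaaaab, YZ) ⊢ (q2, aaaaab, YZ) ⊢ (q2, aaaab, YZ) ⊢ (q2, aaab, YZ) ⊢ (q2, aab, YZ) ⊢ (q2, ab, YZ) ⊢ (q2, b, YZ) ⊢ (q1, ε, YYZ)
All input consumed and state q1 ∈ F.

Accept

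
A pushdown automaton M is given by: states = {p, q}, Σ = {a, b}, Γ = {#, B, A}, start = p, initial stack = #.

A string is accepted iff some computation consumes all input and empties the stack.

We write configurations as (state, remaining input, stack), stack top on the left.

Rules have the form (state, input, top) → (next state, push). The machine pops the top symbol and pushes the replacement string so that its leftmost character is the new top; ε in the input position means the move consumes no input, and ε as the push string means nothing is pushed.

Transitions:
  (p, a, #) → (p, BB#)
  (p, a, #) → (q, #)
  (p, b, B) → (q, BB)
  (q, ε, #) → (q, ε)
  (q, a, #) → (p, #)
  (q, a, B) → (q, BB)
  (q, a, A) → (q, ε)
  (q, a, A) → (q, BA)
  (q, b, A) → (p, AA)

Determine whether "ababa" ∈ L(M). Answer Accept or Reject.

No computation consumes all input and empties the stack.

Reject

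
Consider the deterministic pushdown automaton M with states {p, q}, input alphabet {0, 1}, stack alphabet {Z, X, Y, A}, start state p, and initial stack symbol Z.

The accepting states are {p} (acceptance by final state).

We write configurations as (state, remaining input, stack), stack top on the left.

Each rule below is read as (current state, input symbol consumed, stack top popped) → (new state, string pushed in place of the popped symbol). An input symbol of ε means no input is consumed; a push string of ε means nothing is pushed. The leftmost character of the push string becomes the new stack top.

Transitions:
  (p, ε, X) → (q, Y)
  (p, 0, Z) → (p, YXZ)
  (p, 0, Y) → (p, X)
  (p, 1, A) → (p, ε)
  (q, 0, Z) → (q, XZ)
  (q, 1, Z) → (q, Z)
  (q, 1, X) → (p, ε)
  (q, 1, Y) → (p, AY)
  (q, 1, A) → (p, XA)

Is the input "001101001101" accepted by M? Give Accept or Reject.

Reject

(p, 001101001101, Z)
  read 0, top Z: go to p, push YXZ → (p, 01101001101, YXZ)
  read 0, top Y: go to p, push X → (p, 1101001101, XXZ)
  ε-move, top X: go to q, push Y → (q, 1101001101, YXZ)
  read 1, top Y: go to p, push AY → (p, 101001101, AYXZ)
  read 1, top A: go to p, push ε → (p, 01001101, YXZ)
  read 0, top Y: go to p, push X → (p, 1001101, XXZ)
  ε-move, top X: go to q, push Y → (q, 1001101, YXZ)
  read 1, top Y: go to p, push AY → (p, 001101, AYXZ)
No transition applies at (p, 001101, AYXZ); input not fully consumed.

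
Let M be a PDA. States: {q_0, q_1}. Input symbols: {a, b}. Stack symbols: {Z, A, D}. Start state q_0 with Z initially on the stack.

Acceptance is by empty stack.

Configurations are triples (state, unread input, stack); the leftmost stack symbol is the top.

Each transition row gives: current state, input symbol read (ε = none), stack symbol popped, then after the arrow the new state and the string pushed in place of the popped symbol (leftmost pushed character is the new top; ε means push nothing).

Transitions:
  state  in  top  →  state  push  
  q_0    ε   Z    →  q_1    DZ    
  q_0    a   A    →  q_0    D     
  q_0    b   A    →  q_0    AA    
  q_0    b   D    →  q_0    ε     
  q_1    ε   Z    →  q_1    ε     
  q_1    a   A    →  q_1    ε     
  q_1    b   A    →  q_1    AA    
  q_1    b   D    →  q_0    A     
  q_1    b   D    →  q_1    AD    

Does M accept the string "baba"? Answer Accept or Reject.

Reject

No computation consumes all input and empties the stack.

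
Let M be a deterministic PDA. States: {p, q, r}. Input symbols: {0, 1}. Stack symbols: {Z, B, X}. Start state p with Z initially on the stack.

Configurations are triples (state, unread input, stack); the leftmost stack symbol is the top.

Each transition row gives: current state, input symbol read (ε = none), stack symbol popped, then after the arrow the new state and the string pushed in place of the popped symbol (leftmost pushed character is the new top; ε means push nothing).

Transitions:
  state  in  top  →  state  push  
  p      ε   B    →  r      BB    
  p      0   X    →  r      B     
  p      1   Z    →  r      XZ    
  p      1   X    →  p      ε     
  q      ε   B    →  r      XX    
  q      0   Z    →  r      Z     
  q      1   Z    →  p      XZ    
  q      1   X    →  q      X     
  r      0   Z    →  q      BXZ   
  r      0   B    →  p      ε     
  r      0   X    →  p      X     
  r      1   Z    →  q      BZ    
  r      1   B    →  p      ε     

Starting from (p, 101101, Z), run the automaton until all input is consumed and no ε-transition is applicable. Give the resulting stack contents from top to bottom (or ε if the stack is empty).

(p, 101101, Z)
  read 1, top Z: go to r, push XZ → (r, 01101, XZ)
  read 0, top X: go to p, push X → (p, 1101, XZ)
  read 1, top X: go to p, push ε → (p, 101, Z)
  read 1, top Z: go to r, push XZ → (r, 01, XZ)
  read 0, top X: go to p, push X → (p, 1, XZ)
  read 1, top X: go to p, push ε → (p, ε, Z)
All input consumed in state p with stack Z.

Z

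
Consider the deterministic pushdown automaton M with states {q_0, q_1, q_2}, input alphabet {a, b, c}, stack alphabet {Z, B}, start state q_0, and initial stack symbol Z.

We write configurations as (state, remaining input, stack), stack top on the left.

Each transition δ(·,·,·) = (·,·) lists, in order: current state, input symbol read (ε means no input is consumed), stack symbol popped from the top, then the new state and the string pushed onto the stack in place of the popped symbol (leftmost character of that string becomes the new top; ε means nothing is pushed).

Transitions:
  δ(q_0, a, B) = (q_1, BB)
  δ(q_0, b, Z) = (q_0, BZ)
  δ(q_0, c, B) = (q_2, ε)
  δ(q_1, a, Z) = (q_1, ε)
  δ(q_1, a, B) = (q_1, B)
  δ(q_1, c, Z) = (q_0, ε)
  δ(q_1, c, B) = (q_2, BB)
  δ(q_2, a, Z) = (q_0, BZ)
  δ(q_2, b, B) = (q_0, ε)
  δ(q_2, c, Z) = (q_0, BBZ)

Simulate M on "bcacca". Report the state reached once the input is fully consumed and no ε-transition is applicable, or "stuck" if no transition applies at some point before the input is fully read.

(q_0, bcacca, Z) ⊢ (q_0, cacca, BZ) ⊢ (q_2, acca, Z) ⊢ (q_0, cca, BZ) ⊢ (q_2, ca, Z) ⊢ (q_0, a, BBZ) ⊢ (q_1, ε, BBBZ)
All input consumed; M is in state q_1.

q_1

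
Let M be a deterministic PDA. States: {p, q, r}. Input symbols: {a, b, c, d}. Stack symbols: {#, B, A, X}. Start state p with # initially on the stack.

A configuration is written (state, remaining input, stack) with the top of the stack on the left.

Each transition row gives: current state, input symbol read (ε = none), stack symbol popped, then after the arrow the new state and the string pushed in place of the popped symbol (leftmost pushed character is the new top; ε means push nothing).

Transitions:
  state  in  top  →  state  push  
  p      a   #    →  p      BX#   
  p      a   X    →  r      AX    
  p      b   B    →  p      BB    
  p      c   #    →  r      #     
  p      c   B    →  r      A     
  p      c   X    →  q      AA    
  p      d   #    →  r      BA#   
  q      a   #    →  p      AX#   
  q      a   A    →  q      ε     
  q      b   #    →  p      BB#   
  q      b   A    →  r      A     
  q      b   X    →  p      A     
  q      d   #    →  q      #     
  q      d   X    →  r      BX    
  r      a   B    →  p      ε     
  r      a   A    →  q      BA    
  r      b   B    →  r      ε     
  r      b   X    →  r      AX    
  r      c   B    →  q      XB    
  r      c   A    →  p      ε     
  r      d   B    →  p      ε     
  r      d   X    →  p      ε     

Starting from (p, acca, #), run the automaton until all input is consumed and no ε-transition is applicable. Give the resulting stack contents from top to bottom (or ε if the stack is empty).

(p, acca, #) ⊢ (p, cca, BX#) ⊢ (r, ca, AX#) ⊢ (p, a, X#) ⊢ (r, ε, AX#)
All input consumed in state r with stack AX#.

AX#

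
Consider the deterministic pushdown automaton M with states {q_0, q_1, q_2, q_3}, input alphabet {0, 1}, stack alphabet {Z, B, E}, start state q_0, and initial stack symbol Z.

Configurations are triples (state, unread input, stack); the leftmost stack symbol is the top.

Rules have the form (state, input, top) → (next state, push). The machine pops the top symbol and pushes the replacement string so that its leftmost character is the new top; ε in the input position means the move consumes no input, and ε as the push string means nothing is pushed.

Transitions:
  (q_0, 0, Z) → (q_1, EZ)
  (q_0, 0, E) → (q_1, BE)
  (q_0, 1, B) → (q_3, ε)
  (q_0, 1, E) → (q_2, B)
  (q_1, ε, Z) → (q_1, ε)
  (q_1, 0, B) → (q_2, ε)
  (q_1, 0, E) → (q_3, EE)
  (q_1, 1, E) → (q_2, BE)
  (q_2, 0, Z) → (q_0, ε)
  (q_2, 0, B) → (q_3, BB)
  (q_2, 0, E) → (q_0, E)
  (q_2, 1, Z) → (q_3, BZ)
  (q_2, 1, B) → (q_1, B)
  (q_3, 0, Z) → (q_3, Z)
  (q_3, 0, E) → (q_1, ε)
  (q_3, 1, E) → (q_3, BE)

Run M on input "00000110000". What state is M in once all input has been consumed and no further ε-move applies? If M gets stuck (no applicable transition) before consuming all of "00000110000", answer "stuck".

q_2

(q_0, 00000110000, Z) ⊢ (q_1, 0000110000, EZ) ⊢ (q_3, 000110000, EEZ) ⊢ (q_1, 00110000, EZ) ⊢ (q_3, 0110000, EEZ) ⊢ (q_1, 110000, EZ) ⊢ (q_2, 10000, BEZ) ⊢ (q_1, 0000, BEZ) ⊢ (q_2, 000, EZ) ⊢ (q_0, 00, EZ) ⊢ (q_1, 0, BEZ) ⊢ (q_2, ε, EZ)
All input consumed; M is in state q_2.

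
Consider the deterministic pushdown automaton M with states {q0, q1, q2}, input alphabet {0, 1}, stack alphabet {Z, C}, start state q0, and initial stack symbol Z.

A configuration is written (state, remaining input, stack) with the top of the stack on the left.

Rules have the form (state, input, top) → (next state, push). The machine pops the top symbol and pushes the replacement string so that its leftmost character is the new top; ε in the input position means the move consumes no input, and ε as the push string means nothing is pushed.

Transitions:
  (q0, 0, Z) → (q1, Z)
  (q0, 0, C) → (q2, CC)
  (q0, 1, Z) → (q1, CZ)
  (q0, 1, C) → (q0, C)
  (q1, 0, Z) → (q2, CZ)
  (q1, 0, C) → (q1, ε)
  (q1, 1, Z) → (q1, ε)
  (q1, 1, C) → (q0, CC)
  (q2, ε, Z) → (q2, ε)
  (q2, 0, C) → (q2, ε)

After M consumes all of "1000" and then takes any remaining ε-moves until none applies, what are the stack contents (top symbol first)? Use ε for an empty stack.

(q0, 1000, Z)
  read 1, top Z: go to q1, push CZ → (q1, 000, CZ)
  read 0, top C: go to q1, push ε → (q1, 00, Z)
  read 0, top Z: go to q2, push CZ → (q2, 0, CZ)
  read 0, top C: go to q2, push ε → (q2, ε, Z)
  ε-move, top Z: go to q2, push ε → (q2, ε, ε)
All input consumed in state q2 with stack ε.

ε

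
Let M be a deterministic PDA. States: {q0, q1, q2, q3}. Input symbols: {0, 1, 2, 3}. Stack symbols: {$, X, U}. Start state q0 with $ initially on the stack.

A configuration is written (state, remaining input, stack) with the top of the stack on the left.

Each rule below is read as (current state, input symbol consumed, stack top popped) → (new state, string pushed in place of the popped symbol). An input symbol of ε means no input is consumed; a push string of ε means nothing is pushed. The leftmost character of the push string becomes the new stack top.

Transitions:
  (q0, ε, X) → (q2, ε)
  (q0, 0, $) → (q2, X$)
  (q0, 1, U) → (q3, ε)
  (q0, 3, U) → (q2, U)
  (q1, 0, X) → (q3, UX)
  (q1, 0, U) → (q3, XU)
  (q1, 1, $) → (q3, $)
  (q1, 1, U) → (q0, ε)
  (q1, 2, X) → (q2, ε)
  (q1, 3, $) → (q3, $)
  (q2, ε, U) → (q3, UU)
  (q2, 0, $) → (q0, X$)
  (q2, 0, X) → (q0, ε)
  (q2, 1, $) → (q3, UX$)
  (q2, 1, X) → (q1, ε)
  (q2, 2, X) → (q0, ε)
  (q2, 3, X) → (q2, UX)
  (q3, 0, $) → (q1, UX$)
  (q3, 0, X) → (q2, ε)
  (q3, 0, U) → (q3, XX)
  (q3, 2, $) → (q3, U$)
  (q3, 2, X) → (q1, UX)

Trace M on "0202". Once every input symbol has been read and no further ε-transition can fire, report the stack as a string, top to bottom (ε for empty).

$

(q0, 0202, $)
  read 0, top $: go to q2, push X$ → (q2, 202, X$)
  read 2, top X: go to q0, push ε → (q0, 02, $)
  read 0, top $: go to q2, push X$ → (q2, 2, X$)
  read 2, top X: go to q0, push ε → (q0, ε, $)
All input consumed in state q0 with stack $.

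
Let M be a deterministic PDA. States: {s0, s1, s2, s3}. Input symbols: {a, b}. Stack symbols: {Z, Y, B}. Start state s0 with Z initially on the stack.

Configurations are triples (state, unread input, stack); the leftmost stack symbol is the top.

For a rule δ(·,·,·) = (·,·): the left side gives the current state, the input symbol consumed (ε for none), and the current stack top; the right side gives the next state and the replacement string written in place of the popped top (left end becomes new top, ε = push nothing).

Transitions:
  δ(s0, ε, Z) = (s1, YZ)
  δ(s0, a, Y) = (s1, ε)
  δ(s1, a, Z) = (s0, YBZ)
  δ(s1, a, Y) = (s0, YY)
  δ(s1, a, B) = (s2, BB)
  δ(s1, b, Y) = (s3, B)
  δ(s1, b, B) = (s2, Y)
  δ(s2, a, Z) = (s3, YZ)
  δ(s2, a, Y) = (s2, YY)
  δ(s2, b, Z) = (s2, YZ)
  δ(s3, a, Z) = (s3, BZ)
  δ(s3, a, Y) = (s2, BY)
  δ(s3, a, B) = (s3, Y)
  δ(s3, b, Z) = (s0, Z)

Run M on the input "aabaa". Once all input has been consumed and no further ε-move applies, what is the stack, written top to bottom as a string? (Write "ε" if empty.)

(s0, aabaa, Z) ⊢ (s1, aabaa, YZ) ⊢ (s0, abaa, YYZ) ⊢ (s1, baa, YZ) ⊢ (s3, aa, BZ) ⊢ (s3, a, YZ) ⊢ (s2, ε, BYZ)
All input consumed in state s2 with stack BYZ.

BYZ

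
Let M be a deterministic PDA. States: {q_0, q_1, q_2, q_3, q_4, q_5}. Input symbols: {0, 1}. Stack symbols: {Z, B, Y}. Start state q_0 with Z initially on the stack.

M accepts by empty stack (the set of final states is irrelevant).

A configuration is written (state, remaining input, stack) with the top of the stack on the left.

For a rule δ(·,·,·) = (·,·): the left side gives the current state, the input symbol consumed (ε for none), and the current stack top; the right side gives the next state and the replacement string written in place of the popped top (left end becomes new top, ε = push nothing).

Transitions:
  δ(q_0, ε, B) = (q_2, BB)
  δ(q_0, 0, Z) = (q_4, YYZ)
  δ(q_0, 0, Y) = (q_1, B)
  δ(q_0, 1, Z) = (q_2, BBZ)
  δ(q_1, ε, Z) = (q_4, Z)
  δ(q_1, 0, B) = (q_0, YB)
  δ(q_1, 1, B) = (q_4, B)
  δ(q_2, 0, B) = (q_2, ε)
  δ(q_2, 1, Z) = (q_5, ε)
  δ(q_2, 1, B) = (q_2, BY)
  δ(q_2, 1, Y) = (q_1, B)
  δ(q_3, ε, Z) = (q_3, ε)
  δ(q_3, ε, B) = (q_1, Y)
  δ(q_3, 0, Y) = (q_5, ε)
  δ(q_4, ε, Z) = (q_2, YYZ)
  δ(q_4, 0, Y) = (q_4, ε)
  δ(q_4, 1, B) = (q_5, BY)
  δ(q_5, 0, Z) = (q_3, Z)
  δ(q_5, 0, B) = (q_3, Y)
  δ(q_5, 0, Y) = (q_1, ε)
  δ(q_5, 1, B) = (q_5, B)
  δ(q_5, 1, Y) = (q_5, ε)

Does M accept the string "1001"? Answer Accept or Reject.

(q_0, 1001, Z) ⊢ (q_2, 001, BBZ) ⊢ (q_2, 01, BZ) ⊢ (q_2, 1, Z) ⊢ (q_5, ε, ε)
All input consumed and the stack is empty.

Accept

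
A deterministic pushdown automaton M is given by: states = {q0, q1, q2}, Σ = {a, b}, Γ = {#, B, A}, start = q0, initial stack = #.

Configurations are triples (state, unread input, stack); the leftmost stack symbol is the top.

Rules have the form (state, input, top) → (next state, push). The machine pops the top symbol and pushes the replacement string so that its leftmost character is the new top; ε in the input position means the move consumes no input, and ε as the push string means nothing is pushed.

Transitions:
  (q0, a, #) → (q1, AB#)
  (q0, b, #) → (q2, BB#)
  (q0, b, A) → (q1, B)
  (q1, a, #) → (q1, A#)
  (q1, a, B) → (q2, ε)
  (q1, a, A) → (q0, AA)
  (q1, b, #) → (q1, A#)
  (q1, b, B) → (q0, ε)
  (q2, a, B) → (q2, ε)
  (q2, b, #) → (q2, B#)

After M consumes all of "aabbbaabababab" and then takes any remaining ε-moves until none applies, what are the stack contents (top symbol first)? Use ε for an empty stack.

B#

(q0, aabbbaabababab, #)
  read a, top #: go to q1, push AB# → (q1, abbbaabababab, AB#)
  read a, top A: go to q0, push AA → (q0, bbbaabababab, AAB#)
  read b, top A: go to q1, push B → (q1, bbaabababab, BAB#)
  read b, top B: go to q0, push ε → (q0, baabababab, AB#)
  read b, top A: go to q1, push B → (q1, aabababab, BB#)
  read a, top B: go to q2, push ε → (q2, abababab, B#)
  read a, top B: go to q2, push ε → (q2, bababab, #)
  read b, top #: go to q2, push B# → (q2, ababab, B#)
  read a, top B: go to q2, push ε → (q2, babab, #)
  read b, top #: go to q2, push B# → (q2, abab, B#)
  read a, top B: go to q2, push ε → (q2, bab, #)
  read b, top #: go to q2, push B# → (q2, ab, B#)
  read a, top B: go to q2, push ε → (q2, b, #)
  read b, top #: go to q2, push B# → (q2, ε, B#)
All input consumed in state q2 with stack B#.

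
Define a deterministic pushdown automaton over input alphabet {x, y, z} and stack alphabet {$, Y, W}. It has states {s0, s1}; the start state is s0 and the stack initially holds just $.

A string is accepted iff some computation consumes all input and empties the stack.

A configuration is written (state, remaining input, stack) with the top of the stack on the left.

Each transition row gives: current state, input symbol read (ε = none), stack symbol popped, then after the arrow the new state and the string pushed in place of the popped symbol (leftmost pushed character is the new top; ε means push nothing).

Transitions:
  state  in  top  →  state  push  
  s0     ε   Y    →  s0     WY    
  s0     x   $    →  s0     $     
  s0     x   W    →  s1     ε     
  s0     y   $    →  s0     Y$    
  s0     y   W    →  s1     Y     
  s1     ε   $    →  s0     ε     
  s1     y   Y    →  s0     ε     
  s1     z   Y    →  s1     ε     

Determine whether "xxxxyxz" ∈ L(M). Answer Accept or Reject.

Accept

(s0, xxxxyxz, $)
  read x, top $: go to s0, push $ → (s0, xxxyxz, $)
  read x, top $: go to s0, push $ → (s0, xxyxz, $)
  read x, top $: go to s0, push $ → (s0, xyxz, $)
  read x, top $: go to s0, push $ → (s0, yxz, $)
  read y, top $: go to s0, push Y$ → (s0, xz, Y$)
  ε-move, top Y: go to s0, push WY → (s0, xz, WY$)
  read x, top W: go to s1, push ε → (s1, z, Y$)
  read z, top Y: go to s1, push ε → (s1, ε, $)
  ε-move, top $: go to s0, push ε → (s0, ε, ε)
All input consumed and the stack is empty.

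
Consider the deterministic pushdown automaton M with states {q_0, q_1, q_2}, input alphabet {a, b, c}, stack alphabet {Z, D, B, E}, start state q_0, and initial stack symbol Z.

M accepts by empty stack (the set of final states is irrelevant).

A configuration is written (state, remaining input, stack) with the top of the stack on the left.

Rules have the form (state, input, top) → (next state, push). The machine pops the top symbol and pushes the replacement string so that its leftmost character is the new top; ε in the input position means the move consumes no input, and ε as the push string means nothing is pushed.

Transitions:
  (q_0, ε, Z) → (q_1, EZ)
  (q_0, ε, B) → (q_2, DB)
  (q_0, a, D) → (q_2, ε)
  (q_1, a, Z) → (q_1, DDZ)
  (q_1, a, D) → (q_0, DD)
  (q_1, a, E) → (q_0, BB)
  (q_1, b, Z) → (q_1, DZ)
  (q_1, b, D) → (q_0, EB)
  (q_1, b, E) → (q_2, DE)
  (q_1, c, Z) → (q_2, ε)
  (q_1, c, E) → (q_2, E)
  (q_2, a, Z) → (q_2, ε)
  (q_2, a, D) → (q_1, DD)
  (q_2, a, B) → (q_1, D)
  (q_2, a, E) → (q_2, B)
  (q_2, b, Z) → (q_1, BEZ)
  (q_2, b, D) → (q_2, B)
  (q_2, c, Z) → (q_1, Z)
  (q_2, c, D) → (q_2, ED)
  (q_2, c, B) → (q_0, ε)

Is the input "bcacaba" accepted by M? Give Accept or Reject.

Reject

(q_0, bcacaba, Z) ⊢ (q_1, bcacaba, EZ) ⊢ (q_2, cacaba, DEZ) ⊢ (q_2, acaba, EDEZ) ⊢ (q_2, caba, BDEZ) ⊢ (q_0, aba, DEZ) ⊢ (q_2, ba, EZ)
No transition applies at (q_2, ba, EZ); input not fully consumed.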